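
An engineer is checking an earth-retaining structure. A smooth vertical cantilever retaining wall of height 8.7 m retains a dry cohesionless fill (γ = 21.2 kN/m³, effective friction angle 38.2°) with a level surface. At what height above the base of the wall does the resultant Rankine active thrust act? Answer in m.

K_a = 0.2358.
The pressure distribution is triangular, so the resultant acts at H/3 above the base = 8.7/3 = 2.900 m.

2.90 m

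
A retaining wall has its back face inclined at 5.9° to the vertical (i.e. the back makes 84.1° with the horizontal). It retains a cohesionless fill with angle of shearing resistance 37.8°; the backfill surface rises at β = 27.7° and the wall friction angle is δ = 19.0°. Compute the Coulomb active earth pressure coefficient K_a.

0.400

K_a = sin²(α+φ) / [sin²α · sin(α−δ) · (1 + √{sin(φ+δ)sin(φ−β) / (sin(α−δ)sin(α+β))})²].
With α = 84.1°, φ = 37.8°, δ = 19.0°, β = 27.7°: K_a = 0.3997.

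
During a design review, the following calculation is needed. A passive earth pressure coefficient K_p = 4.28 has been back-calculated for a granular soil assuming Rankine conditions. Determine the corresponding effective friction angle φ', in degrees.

38.4°

K_p = (1+sin φ)/(1−sin φ) ⇒ sin φ = (K_p − 1)/(K_p + 1) = 0.6212.
φ = arcsin(0.6212) = 38.40°.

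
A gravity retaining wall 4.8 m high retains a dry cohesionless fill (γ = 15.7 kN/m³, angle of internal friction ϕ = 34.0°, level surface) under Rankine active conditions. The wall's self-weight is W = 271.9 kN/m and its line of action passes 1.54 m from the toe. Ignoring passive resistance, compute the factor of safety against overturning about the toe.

K_a = tan²(45° − 34.0°/2) = 0.2827.
P_a = ½K_aγH² = 0.5×0.2827×15.7×4.8² = 51.13 kN/m, acting at H/3 = 1.600 m above the base.
Overturning moment M_o = P_a × H/3 = 51.13 × 1.600 = 81.81.
Resisting moment M_r = W × 1.54 = 271.9 × 1.54 = 418.7.
FS_overturning = M_r/M_o = 418.7/81.81 = 5.118.

5.12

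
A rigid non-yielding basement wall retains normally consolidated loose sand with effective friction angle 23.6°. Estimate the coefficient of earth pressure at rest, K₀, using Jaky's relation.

0.600

K₀ = 1 − sin φ' = 1 − sin 23.6° = 0.5997.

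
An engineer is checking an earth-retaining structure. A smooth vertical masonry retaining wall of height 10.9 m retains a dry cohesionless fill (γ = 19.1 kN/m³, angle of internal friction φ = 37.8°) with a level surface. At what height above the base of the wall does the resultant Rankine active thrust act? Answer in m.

3.63 m

K_a = 0.2400.
The pressure distribution is triangular, so the resultant acts at H/3 above the base = 10.9/3 = 3.633 m.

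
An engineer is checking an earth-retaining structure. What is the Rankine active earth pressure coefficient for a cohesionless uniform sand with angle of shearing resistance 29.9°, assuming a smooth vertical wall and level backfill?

0.335

K_a = tan²(45° − φ/2) = tan²(30.05°) = 0.3347.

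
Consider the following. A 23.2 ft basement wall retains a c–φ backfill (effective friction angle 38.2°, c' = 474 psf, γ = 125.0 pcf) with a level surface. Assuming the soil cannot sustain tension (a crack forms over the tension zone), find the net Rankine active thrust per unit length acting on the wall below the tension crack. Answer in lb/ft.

K_a = 0.2358; √K_a = 0.4856.
Tension-crack depth z_c = 2c/(γ√K_a) = 2×474/(125.0×0.4856) = 15.62 ft.
σ_a at base = K_a γ H − 2c√K_a = 0.2358×125.0×23.2 − 2×474×0.4856 = 223.4 psf.
P_a = ½ × 223.4 × (H − z_c) = 0.5×223.4×7.581 = 847.0 lb/ft.

847 lb/ft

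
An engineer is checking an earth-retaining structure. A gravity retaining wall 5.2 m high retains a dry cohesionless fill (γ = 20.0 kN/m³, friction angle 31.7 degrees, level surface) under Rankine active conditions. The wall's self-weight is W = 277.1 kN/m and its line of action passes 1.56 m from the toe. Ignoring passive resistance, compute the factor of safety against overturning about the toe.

K_a = tan²(45° − 31.7°/2) = 0.3111.
P_a = ½K_aγH² = 0.5×0.3111×20.0×5.2² = 84.11 kN/m, acting at H/3 = 1.733 m above the base.
Overturning moment M_o = P_a × H/3 = 84.11 × 1.733 = 145.8.
Resisting moment M_r = W × 1.56 = 277.1 × 1.56 = 432.3.
FS_overturning = M_r/M_o = 432.3/145.8 = 2.965.

2.96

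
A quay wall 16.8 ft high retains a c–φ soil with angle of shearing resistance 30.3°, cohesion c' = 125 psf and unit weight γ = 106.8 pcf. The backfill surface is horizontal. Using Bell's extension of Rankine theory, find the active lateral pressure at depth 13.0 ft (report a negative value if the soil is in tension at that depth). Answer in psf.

314 psf

K_a = (1 − sin φ)/(1 + sin φ) = 0.3293.
σ_a = K_a γ z − 2c√K_a = 0.3293×106.8×13.0 − 2×125×0.5739 = 313.8 psf.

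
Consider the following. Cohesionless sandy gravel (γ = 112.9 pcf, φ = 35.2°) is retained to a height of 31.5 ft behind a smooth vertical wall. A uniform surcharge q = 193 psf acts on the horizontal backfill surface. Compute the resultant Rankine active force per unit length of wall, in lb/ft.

K_a = tan²(45° − φ/2) = 0.2687.
Soil triangle: ½ K_a γ H² = 0.5×0.2687×112.9×31.5² = 15050 lb/ft.
Surcharge rectangle: K_a q H = 0.2687×193×31.5 = 1633 lb/ft.
Total = 15050 + 1633 = 16680 lb/ft.

16700 lb/ft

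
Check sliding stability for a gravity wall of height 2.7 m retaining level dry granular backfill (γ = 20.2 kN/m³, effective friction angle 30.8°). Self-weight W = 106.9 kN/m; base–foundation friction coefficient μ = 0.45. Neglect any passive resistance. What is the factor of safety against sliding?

K_a = tan²(45° − 30.8°/2) = 0.3227.
P_a = ½K_aγH² = 0.5×0.3227×20.2×2.7² = 23.76 kN/m, acting at H/3 = 0.9000 m above the base.
FS_sliding = μW / P_a = 0.45×106.9 / 23.76 = 2.025.

2.02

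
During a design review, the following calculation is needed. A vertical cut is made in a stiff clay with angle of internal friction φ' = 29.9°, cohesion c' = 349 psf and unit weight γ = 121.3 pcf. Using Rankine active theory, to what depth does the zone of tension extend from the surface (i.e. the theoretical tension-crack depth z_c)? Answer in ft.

9.95 ft

K_a = tan²(45° − 29.9°/2) = 0.3347; √K_a = 0.5785.
The active pressure is zero where K_a γ z = 2c√K_a, so z_c = 2c/(γ√K_a) = 2×349/(121.3×0.5785) = 9.947 ft.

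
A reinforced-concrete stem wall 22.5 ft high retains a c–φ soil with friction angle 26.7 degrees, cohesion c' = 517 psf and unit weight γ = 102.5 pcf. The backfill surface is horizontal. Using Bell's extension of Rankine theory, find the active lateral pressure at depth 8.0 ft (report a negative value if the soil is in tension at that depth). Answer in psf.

-326 psf

K_a = (1 − sin φ)/(1 + sin φ) = 0.3800.
σ_a = K_a γ z − 2c√K_a = 0.3800×102.5×8.0 − 2×517×0.6164 = -325.8 psf.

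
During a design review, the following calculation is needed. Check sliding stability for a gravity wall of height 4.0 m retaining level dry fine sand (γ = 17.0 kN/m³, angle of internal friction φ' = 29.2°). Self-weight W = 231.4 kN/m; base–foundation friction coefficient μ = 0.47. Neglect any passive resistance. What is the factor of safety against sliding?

K_a = tan²(45° − 29.2°/2) = 0.3442.
P_a = ½K_aγH² = 0.5×0.3442×17.0×4.0² = 46.81 kN/m, acting at H/3 = 1.333 m above the base.
FS_sliding = μW / P_a = 0.47×231.4 / 46.81 = 2.323.

2.32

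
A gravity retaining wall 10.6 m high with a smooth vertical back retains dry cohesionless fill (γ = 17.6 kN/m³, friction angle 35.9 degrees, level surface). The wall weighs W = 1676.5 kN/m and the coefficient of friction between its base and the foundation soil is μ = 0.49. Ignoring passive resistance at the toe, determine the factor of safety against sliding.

3.19

K_a = tan²(45° − 35.9°/2) = 0.2607.
P_a = ½K_aγH² = 0.5×0.2607×17.6×10.6² = 257.8 kN/m, acting at H/3 = 3.533 m above the base.
FS_sliding = μW / P_a = 0.49×1676.5 / 257.8 = 3.186.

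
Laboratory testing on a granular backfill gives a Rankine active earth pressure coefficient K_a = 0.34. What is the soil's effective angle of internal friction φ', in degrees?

29.5°

K_a = tan²(45° − φ/2) ⇒ 45° − φ/2 = arctan(√0.34) = 30.25°.
φ = 2(45° − 30.25°) = 29.51°.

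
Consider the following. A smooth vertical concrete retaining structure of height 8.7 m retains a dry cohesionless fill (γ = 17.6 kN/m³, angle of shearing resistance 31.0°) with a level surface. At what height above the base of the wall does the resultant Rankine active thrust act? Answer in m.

K_a = 0.3201.
The pressure distribution is triangular, so the resultant acts at H/3 above the base = 8.7/3 = 2.900 m.

2.90 m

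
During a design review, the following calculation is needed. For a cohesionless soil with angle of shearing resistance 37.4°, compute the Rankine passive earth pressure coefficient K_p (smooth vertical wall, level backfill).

K_p = (1 + sin φ)/(1 − sin φ) = tan²(45° + 37.4°/2) = 4.094.

4.09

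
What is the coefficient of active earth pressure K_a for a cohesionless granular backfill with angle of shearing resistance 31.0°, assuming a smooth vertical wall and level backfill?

K_a = (1 − sin φ)/(1 + sin φ) = (1 − sin 31.0°)/(1 + sin 31.0°) = 0.3201.

0.320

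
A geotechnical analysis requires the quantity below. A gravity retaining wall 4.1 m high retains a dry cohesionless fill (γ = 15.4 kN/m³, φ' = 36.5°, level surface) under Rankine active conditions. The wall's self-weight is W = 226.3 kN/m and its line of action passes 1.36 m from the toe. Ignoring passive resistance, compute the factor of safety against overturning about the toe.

6.85

K_a = tan²(45° − 36.5°/2) = 0.2541.
P_a = ½K_aγH² = 0.5×0.2541×15.4×4.1² = 32.88 kN/m, acting at H/3 = 1.367 m above the base.
Overturning moment M_o = P_a × H/3 = 32.88 × 1.367 = 44.94.
Resisting moment M_r = W × 1.36 = 226.3 × 1.36 = 307.8.
FS_overturning = M_r/M_o = 307.8/44.94 = 6.848.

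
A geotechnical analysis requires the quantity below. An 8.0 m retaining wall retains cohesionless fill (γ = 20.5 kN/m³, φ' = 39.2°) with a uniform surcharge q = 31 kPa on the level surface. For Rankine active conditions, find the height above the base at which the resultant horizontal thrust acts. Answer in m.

3.03 m

K_a = 0.2255.
Triangular part P₁ = ½K_aγH² = 147.9 at H/3 = 2.667 m; rectangular part P₂ = K_a q H = 55.92 at H/2 = 4.000 m.
ȳ = (P₁·2.667 + P₂·4.000)/(P₁+P₂) = 3.032 m.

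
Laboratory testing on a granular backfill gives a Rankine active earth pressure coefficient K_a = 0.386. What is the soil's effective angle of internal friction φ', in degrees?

26.3°

K_a = tan²(45° − φ/2) ⇒ 45° − φ/2 = arctan(√0.386) = 31.85°.
φ = 2(45° − 31.85°) = 26.30°.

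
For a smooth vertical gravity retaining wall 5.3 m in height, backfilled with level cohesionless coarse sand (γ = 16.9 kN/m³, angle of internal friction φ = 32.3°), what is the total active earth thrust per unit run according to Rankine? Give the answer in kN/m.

72.0 kN/m

K_a = tan²(45° − φ/2) = 0.3035.
P_a = ½ K_a γ H² = 0.5 × 0.3035 × 16.9 × 5.3² = 72.03 kN/m.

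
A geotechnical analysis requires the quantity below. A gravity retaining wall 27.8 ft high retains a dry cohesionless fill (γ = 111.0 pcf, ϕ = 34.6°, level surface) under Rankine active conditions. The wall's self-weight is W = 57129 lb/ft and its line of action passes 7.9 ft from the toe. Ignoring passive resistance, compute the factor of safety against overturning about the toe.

K_a = tan²(45° − 34.6°/2) = 0.2756.
P_a = ½K_aγH² = 0.5×0.2756×111.0×27.8² = 11820 lb/ft, acting at H/3 = 9.267 ft above the base.
Overturning moment M_o = P_a × H/3 = 11820 × 9.267 = 109600.
Resisting moment M_r = W × 7.9 = 57129 × 7.9 = 451300.
FS_overturning = M_r/M_o = 451300/109600 = 4.119.

4.12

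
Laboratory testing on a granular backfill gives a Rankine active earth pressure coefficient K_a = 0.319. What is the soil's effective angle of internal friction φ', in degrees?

31.1°

K_a = tan²(45° − φ/2) ⇒ 45° − φ/2 = arctan(√0.319) = 29.46°.
φ = 2(45° − 29.46°) = 31.08°.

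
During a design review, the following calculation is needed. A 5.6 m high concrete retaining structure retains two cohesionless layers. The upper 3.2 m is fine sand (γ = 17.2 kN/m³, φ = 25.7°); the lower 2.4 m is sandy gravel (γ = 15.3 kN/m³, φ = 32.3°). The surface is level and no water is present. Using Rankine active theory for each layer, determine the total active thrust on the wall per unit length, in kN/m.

88.2 kN/m

K_a1 = tan²(45°−25.7°/2) = 0.3950; K_a2 = tan²(45°−32.3°/2) = 0.3035.
Layer 1: σ at base = K_a1 γ₁ h₁ = 21.74 kPa; P₁ = ½×21.74×3.2 = 34.79.
Layer 2: σ_v at top = γ₁h₁ = 55.04; σ_h top = K_a2×55.04 = 16.70; σ_h base = K_a2×(55.04+15.3×2.4) = 27.85.
P₂ = ½(16.70+27.85)×2.4 = 53.46. Total P_a = 34.79+53.46 = 88.25 kN/m.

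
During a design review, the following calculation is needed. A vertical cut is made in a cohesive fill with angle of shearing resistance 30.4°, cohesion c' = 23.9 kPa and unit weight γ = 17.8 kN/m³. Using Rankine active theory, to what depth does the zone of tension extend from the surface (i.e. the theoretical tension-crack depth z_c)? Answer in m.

K_a = tan²(45° − 30.4°/2) = 0.3280; √K_a = 0.5727.
The active pressure is zero where K_a γ z = 2c√K_a, so z_c = 2c/(γ√K_a) = 2×23.9/(17.8×0.5727) = 4.689 m.

4.69 m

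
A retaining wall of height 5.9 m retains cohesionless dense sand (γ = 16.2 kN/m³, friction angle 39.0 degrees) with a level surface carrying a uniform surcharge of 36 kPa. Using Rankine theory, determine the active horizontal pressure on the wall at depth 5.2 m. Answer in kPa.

K_a = (1 − sin φ)/(1 + sin φ) = 0.2275.
σ_v = γz + q = 16.2 × 5.2 + 36 = 120.2 kPa.
σ_h = K_a σ_v = 0.2275 × 120.2 = 27.36 kPa.

27.4 kPa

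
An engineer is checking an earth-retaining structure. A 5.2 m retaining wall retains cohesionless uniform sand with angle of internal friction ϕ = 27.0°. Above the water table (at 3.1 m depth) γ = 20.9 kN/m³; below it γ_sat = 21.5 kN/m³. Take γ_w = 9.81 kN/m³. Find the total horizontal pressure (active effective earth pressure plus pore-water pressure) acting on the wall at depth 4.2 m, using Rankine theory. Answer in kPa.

K_a = (1 − sin φ)/(1 + sin φ) = 0.3755.
γ' = 21.5 − 9.81 = 11.69 kN/m³.
Effective vertical stress at 4.2 m: σ'_v = 20.9×3.1 + 11.69×1.10 = 77.65 kPa.
σ'_h = K_a σ'_v = 0.3755 × 77.65 = 29.16 kPa; u = γ_w × 1.10 = 10.79 kPa.
Total σ_h = 29.16 + 10.79 = 39.95 kPa.

40.0 kPa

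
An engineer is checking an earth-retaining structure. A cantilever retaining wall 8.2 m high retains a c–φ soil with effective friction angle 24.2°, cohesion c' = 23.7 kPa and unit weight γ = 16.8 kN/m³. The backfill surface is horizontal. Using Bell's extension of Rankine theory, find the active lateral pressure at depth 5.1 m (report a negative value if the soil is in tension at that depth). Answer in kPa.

K_a = (1 − sin φ)/(1 + sin φ) = 0.4185.
σ_a = K_a γ z − 2c√K_a = 0.4185×16.8×5.1 − 2×23.7×0.6469 = 5.194 kPa.

5.19 kPa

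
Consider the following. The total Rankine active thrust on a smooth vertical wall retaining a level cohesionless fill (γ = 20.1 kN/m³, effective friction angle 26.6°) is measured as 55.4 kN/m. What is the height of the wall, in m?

3.80 m

K_a = 0.3814. P_a = ½ K_a γ H² ⇒ H = √(2P_a/(K_a γ)).
H = √(2×55.4/(0.3814×20.1)) = 3.802 m.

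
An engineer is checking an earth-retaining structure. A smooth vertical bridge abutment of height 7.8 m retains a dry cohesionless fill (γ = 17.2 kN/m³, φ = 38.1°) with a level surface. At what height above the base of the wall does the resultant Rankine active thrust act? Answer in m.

K_a = 0.2368.
The pressure distribution is triangular, so the resultant acts at H/3 above the base = 7.8/3 = 2.600 m.

2.60 m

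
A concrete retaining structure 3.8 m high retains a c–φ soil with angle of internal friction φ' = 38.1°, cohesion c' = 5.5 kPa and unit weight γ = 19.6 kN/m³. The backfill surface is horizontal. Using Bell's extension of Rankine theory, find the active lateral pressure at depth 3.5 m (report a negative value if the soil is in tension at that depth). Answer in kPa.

K_a = (1 − sin φ)/(1 + sin φ) = 0.2368.
σ_a = K_a γ z − 2c√K_a = 0.2368×19.6×3.5 − 2×5.5×0.4867 = 10.89 kPa.

10.9 kPa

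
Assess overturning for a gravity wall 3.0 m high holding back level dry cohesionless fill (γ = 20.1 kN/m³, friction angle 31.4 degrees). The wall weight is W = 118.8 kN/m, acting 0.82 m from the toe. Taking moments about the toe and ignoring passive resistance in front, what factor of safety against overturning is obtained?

3.42

K_a = tan²(45° − 31.4°/2) = 0.3149.
P_a = ½K_aγH² = 0.5×0.3149×20.1×3.0² = 28.48 kN/m, acting at H/3 = 1.000 m above the base.
Overturning moment M_o = P_a × H/3 = 28.48 × 1.000 = 28.48.
Resisting moment M_r = W × 0.82 = 118.8 × 0.82 = 97.42.
FS_overturning = M_r/M_o = 97.42/28.48 = 3.420.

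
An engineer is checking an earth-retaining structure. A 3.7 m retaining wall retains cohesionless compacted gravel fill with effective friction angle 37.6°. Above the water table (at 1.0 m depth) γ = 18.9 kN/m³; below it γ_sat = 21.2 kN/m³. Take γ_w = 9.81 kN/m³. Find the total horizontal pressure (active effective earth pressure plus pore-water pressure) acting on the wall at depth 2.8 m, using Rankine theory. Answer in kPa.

27.2 kPa

K_a = (1 − sin φ)/(1 + sin φ) = 0.2421.
γ' = 21.2 − 9.81 = 11.39 kN/m³.
Effective vertical stress at 2.8 m: σ'_v = 18.9×1.0 + 11.39×1.80 = 39.40 kPa.
σ'_h = K_a σ'_v = 0.2421 × 39.40 = 9.540 kPa; u = γ_w × 1.80 = 17.66 kPa.
Total σ_h = 9.540 + 17.66 = 27.20 kPa.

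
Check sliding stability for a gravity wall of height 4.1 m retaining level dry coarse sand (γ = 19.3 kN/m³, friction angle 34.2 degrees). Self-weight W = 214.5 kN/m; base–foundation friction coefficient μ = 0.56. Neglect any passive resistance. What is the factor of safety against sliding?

2.64

K_a = tan²(45° − 34.2°/2) = 0.2803.
P_a = ½K_aγH² = 0.5×0.2803×19.3×4.1² = 45.48 kN/m, acting at H/3 = 1.367 m above the base.
FS_sliding = μW / P_a = 0.56×214.5 / 45.48 = 2.641.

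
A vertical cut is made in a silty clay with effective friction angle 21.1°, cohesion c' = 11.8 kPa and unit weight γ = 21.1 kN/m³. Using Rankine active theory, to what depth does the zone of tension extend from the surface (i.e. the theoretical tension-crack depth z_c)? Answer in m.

K_a = tan²(45° − 21.1°/2) = 0.4706; √K_a = 0.6860.
The active pressure is zero where K_a γ z = 2c√K_a, so z_c = 2c/(γ√K_a) = 2×11.8/(21.1×0.6860) = 1.630 m.

1.63 m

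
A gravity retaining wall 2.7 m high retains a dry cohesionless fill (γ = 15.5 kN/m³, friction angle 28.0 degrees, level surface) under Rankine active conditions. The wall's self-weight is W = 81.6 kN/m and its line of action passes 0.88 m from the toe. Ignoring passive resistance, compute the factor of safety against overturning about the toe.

K_a = tan²(45° − 28.0°/2) = 0.3610.
P_a = ½K_aγH² = 0.5×0.3610×15.5×2.7² = 20.40 kN/m, acting at H/3 = 0.9000 m above the base.
Overturning moment M_o = P_a × H/3 = 20.40 × 0.9000 = 18.36.
Resisting moment M_r = W × 0.88 = 81.6 × 0.88 = 71.81.
FS_overturning = M_r/M_o = 71.81/18.36 = 3.912.

3.91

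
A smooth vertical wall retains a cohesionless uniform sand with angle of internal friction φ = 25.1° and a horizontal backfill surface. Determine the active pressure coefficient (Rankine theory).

0.404

K_a = (1 − sin φ)/(1 + sin φ) = (1 − sin 25.1°)/(1 + sin 25.1°) = 0.4043.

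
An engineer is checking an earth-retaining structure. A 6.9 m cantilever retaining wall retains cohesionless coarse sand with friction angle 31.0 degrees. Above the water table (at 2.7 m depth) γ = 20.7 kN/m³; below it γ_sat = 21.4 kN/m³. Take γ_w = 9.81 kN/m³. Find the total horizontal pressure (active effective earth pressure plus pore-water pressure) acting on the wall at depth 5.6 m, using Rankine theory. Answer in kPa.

57.1 kPa

K_a = (1 − sin φ)/(1 + sin φ) = 0.3201.
γ' = 21.4 − 9.81 = 11.59 kN/m³.
Effective vertical stress at 5.6 m: σ'_v = 20.7×2.7 + 11.59×2.90 = 89.50 kPa.
σ'_h = K_a σ'_v = 0.3201 × 89.50 = 28.65 kPa; u = γ_w × 2.90 = 28.45 kPa.
Total σ_h = 28.65 + 28.45 = 57.10 kPa.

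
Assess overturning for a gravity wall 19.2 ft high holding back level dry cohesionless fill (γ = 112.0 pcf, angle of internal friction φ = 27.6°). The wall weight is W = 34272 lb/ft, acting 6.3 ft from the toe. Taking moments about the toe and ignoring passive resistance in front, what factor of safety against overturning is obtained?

4.46

K_a = tan²(45° − 27.6°/2) = 0.3668.
P_a = ½K_aγH² = 0.5×0.3668×112.0×19.2² = 7572 lb/ft, acting at H/3 = 6.400 ft above the base.
Overturning moment M_o = P_a × H/3 = 7572 × 6.400 = 48460.
Resisting moment M_r = W × 6.3 = 34272 × 6.3 = 215900.
FS_overturning = M_r/M_o = 215900/48460 = 4.456.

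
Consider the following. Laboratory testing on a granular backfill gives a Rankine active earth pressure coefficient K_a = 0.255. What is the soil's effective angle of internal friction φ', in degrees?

K_a = tan²(45° − φ/2) ⇒ 45° − φ/2 = arctan(√0.255) = 26.79°.
φ = 2(45° − 26.79°) = 36.41°.

36.4°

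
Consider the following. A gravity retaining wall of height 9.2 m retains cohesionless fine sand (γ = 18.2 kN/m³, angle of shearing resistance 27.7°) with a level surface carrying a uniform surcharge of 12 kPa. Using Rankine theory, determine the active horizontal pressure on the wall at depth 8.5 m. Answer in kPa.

K_a = (1 − sin φ)/(1 + sin φ) = 0.3653.
σ_v = γz + q = 18.2 × 8.5 + 12 = 166.7 kPa.
σ_h = K_a σ_v = 0.3653 × 166.7 = 60.90 kPa.

60.9 kPa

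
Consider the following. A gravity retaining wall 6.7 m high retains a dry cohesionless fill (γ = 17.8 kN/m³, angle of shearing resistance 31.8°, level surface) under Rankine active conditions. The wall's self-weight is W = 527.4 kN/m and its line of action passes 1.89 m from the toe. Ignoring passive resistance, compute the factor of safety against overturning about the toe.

3.61

K_a = tan²(45° − 31.8°/2) = 0.3098.
P_a = ½K_aγH² = 0.5×0.3098×17.8×6.7² = 123.8 kN/m, acting at H/3 = 2.233 m above the base.
Overturning moment M_o = P_a × H/3 = 123.8 × 2.233 = 276.4.
Resisting moment M_r = W × 1.89 = 527.4 × 1.89 = 996.8.
FS_overturning = M_r/M_o = 996.8/276.4 = 3.606.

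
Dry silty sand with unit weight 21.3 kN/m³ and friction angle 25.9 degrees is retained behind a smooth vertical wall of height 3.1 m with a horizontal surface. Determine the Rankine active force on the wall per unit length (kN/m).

K_a = tan²(45° − φ/2) = 0.3920.
P_a = ½ K_a γ H² = 0.5 × 0.3920 × 21.3 × 3.1² = 40.12 kN/m.

40.1 kN/m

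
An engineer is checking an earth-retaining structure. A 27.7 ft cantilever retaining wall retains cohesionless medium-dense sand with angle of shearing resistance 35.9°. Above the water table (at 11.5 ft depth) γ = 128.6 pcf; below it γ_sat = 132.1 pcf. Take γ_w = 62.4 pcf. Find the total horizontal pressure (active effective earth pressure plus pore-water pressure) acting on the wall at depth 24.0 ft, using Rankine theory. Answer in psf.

1390 psf

K_a = (1 − sin φ)/(1 + sin φ) = 0.2607.
γ' = 132.1 − 62.4 = 69.70 pcf.
Effective vertical stress at 24.0 ft: σ'_v = 128.6×11.5 + 69.70×12.5 = 2350 psf.
σ'_h = K_a σ'_v = 0.2607 × 2350 = 612.8 psf; u = γ_w × 12.5 = 780.0 psf.
Total σ_h = 612.8 + 780.0 = 1393 psf.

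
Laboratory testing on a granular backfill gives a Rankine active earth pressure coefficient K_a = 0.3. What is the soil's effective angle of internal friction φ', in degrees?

32.6°

K_a = tan²(45° − φ/2) ⇒ 45° − φ/2 = arctan(√0.3) = 28.71°.
φ = 2(45° − 28.71°) = 32.58°.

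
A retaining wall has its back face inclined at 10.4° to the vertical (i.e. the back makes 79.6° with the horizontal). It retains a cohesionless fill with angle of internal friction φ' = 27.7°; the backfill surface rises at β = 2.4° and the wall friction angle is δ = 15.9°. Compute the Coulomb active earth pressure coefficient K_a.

0.423

K_a = sin²(α+φ) / [sin²α · sin(α−δ) · (1 + √{sin(φ+δ)sin(φ−β) / (sin(α−δ)sin(α+β))})²].
With α = 79.6°, φ = 27.7°, δ = 15.9°, β = 2.4°: K_a = 0.4231.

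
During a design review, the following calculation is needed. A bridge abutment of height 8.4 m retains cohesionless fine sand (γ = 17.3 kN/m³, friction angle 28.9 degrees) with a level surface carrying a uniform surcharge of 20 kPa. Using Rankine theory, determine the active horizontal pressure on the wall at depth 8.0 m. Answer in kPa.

55.2 kPa

K_a = (1 − sin φ)/(1 + sin φ) = 0.3484.
σ_v = γz + q = 17.3 × 8.0 + 20 = 158.4 kPa.
σ_h = K_a σ_v = 0.3484 × 158.4 = 55.18 kPa.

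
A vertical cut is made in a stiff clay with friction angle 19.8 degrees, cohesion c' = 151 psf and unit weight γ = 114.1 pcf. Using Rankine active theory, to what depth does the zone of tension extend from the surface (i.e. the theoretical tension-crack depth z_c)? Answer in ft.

K_a = tan²(45° − 19.8°/2) = 0.4939; √K_a = 0.7028.
The active pressure is zero where K_a γ z = 2c√K_a, so z_c = 2c/(γ√K_a) = 2×151/(114.1×0.7028) = 3.766 ft.

3.77 ft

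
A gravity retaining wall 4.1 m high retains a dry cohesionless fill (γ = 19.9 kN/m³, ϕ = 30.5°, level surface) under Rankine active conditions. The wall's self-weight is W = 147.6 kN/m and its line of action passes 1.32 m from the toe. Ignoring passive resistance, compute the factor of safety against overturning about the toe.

2.61

K_a = tan²(45° − 30.5°/2) = 0.3267.
P_a = ½K_aγH² = 0.5×0.3267×19.9×4.1² = 54.64 kN/m, acting at H/3 = 1.367 m above the base.
Overturning moment M_o = P_a × H/3 = 54.64 × 1.367 = 74.67.
Resisting moment M_r = W × 1.32 = 147.6 × 1.32 = 194.8.
FS_overturning = M_r/M_o = 194.8/74.67 = 2.609.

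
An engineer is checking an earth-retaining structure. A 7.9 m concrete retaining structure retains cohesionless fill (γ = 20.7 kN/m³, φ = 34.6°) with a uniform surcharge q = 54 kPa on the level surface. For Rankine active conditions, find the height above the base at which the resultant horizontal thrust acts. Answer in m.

K_a = 0.2756.
Triangular part P₁ = ½K_aγH² = 178.0 at H/3 = 2.633 m; rectangular part P₂ = K_a q H = 117.6 at H/2 = 3.950 m.
ȳ = (P₁·2.633 + P₂·3.950)/(P₁+P₂) = 3.157 m.

3.16 m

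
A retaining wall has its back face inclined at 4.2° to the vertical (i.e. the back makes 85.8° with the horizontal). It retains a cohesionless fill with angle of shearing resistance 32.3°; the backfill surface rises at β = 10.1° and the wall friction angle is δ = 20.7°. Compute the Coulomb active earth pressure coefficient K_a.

0.346

K_a = sin²(α+φ) / [sin²α · sin(α−δ) · (1 + √{sin(φ+δ)sin(φ−β) / (sin(α−δ)sin(α+β))})²].
With α = 85.8°, φ = 32.3°, δ = 20.7°, β = 10.1°: K_a = 0.3462.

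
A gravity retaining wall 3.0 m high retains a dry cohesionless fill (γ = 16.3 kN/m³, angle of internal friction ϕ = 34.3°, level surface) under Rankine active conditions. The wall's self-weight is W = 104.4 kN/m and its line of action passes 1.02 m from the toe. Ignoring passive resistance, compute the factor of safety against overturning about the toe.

K_a = tan²(45° − 34.3°/2) = 0.2792.
P_a = ½K_aγH² = 0.5×0.2792×16.3×3.0² = 20.48 kN/m, acting at H/3 = 1.000 m above the base.
Overturning moment M_o = P_a × H/3 = 20.48 × 1.000 = 20.48.
Resisting moment M_r = W × 1.02 = 104.4 × 1.02 = 106.5.
FS_overturning = M_r/M_o = 106.5/20.48 = 5.201.

5.20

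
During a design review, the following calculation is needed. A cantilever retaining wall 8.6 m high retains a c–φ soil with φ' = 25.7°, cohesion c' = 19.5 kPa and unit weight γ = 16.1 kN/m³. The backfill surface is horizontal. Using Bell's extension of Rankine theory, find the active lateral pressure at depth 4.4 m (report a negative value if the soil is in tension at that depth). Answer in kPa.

3.47 kPa

K_a = (1 − sin φ)/(1 + sin φ) = 0.3950.
σ_a = K_a γ z − 2c√K_a = 0.3950×16.1×4.4 − 2×19.5×0.6285 = 3.472 kPa.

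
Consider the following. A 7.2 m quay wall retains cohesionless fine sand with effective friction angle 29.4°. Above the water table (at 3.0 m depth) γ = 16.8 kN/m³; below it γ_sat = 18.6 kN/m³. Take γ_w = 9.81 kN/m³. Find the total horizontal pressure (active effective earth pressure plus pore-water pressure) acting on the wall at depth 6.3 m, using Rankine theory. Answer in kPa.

K_a = (1 − sin φ)/(1 + sin φ) = 0.3415.
γ' = 18.6 − 9.81 = 8.790 kN/m³.
Effective vertical stress at 6.3 m: σ'_v = 16.8×3.0 + 8.790×3.30 = 79.41 kPa.
σ'_h = K_a σ'_v = 0.3415 × 79.41 = 27.11 kPa; u = γ_w × 3.30 = 32.37 kPa.
Total σ_h = 27.11 + 32.37 = 59.49 kPa.

59.5 kPa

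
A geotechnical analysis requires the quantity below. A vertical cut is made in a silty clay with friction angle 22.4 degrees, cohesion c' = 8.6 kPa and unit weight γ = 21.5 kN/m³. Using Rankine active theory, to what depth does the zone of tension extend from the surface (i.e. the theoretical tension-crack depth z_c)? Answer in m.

K_a = tan²(45° − 22.4°/2) = 0.4482; √K_a = 0.6694.
The active pressure is zero where K_a γ z = 2c√K_a, so z_c = 2c/(γ√K_a) = 2×8.6/(21.5×0.6694) = 1.195 m.

1.20 m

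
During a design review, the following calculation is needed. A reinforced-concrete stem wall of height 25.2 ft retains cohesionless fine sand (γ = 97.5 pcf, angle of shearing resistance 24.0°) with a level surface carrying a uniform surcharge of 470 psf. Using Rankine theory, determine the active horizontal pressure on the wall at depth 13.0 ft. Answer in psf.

733 psf

K_a = (1 − sin φ)/(1 + sin φ) = 0.4217.
σ_v = γz + q = 97.5 × 13.0 + 470 = 1738 psf.
σ_h = K_a σ_v = 0.4217 × 1738 = 732.8 psf.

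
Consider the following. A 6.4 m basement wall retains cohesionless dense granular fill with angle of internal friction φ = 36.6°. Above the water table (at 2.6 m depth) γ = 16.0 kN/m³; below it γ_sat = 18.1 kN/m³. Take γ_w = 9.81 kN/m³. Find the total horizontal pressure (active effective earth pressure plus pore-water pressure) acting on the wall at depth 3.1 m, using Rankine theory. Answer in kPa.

16.5 kPa

K_a = (1 − sin φ)/(1 + sin φ) = 0.2530.
γ' = 18.1 − 9.81 = 8.290 kN/m³.
Effective vertical stress at 3.1 m: σ'_v = 16.0×2.6 + 8.290×0.500 = 45.75 kPa.
σ'_h = K_a σ'_v = 0.2530 × 45.75 = 11.57 kPa; u = γ_w × 0.500 = 4.905 kPa.
Total σ_h = 11.57 + 4.905 = 16.48 kPa.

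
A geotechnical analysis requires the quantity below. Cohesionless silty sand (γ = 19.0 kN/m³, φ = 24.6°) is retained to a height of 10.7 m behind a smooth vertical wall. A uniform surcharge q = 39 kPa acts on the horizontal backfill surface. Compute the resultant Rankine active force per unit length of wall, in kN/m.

K_a = tan²(45° − φ/2) = 0.4121.
Soil triangle: ½ K_a γ H² = 0.5×0.4121×19.0×10.7² = 448.3 kN/m.
Surcharge rectangle: K_a q H = 0.4121×39×10.7 = 172.0 kN/m.
Total = 448.3 + 172.0 = 620.3 kN/m.

620 kN/m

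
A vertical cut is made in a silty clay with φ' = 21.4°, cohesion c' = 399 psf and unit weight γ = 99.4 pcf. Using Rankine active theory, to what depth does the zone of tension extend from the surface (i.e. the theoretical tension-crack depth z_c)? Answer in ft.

K_a = tan²(45° − 21.4°/2) = 0.4653; √K_a = 0.6822.
The active pressure is zero where K_a γ z = 2c√K_a, so z_c = 2c/(γ√K_a) = 2×399/(99.4×0.6822) = 11.77 ft.

11.8 ft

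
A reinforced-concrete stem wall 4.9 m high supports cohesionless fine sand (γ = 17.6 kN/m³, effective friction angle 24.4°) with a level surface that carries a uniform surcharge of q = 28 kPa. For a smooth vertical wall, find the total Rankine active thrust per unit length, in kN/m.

K_a = tan²(45° − φ/2) = 0.4153.
Soil triangle: ½ K_a γ H² = 0.5×0.4153×17.6×4.9² = 87.75 kN/m.
Surcharge rectangle: K_a q H = 0.4153×28×4.9 = 56.98 kN/m.
Total = 87.75 + 56.98 = 144.7 kN/m.

145 kN/m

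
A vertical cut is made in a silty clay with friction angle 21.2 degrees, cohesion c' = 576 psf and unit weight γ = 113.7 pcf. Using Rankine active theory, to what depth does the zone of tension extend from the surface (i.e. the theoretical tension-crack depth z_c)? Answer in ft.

14.8 ft

K_a = tan²(45° − 21.2°/2) = 0.4688; √K_a = 0.6847.
The active pressure is zero where K_a γ z = 2c√K_a, so z_c = 2c/(γ√K_a) = 2×576/(113.7×0.6847) = 14.80 ft.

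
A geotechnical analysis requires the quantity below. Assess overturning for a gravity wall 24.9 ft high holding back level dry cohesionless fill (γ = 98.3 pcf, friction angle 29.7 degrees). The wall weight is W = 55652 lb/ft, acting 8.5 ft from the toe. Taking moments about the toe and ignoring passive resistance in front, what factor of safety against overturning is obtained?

K_a = tan²(45° − 29.7°/2) = 0.3374.
P_a = ½K_aγH² = 0.5×0.3374×98.3×24.9² = 10280 lb/ft, acting at H/3 = 8.300 ft above the base.
Overturning moment M_o = P_a × H/3 = 10280 × 8.300 = 85330.
Resisting moment M_r = W × 8.5 = 55652 × 8.5 = 473000.
FS_overturning = M_r/M_o = 473000/85330 = 5.543.

5.54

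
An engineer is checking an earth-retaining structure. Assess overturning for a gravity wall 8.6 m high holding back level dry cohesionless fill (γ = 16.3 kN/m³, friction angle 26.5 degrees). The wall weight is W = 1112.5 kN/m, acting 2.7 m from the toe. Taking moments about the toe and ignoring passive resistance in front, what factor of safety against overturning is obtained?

4.54

K_a = tan²(45° − 26.5°/2) = 0.3829.
P_a = ½K_aγH² = 0.5×0.3829×16.3×8.6² = 230.8 kN/m, acting at H/3 = 2.867 m above the base.
Overturning moment M_o = P_a × H/3 = 230.8 × 2.867 = 661.7.
Resisting moment M_r = W × 2.7 = 1112.5 × 2.7 = 3004.
FS_overturning = M_r/M_o = 3004/661.7 = 4.539.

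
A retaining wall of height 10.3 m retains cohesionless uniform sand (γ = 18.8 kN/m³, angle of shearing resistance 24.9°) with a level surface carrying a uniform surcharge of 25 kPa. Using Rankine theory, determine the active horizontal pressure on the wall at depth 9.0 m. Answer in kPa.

K_a = (1 − sin φ)/(1 + sin φ) = 0.4074.
σ_v = γz + q = 18.8 × 9.0 + 25 = 194.2 kPa.
σ_h = K_a σ_v = 0.4074 × 194.2 = 79.12 kPa.

79.1 kPa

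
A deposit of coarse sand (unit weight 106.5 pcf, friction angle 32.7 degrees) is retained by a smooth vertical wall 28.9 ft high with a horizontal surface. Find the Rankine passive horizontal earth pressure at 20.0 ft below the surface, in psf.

7140 psf

K_p = (1 + sin φ)/(1 − sin φ) = 3.350.
σ_h = K_p γ z = 3.350 × 106.5 × 20.0 = 7136 psf.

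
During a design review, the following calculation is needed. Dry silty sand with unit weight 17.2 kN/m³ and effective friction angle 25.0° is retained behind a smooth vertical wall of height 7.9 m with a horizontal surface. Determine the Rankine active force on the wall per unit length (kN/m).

218 kN/m

K_a = tan²(45° − φ/2) = 0.4059.
P_a = ½ K_a γ H² = 0.5 × 0.4059 × 17.2 × 7.9² = 217.8 kN/m.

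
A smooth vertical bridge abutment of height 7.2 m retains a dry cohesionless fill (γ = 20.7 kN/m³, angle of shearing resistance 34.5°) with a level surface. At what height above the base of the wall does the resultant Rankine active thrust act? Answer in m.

2.40 m

K_a = 0.2768.
The pressure distribution is triangular, so the resultant acts at H/3 above the base = 7.2/3 = 2.400 m.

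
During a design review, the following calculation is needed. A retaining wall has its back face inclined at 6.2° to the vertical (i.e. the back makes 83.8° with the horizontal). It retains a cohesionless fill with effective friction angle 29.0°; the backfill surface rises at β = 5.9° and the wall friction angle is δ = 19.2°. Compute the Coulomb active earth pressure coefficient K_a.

0.387

K_a = sin²(α+φ) / [sin²α · sin(α−δ) · (1 + √{sin(φ+δ)sin(φ−β) / (sin(α−δ)sin(α+β))})²].
With α = 83.8°, φ = 29.0°, δ = 19.2°, β = 5.9°: K_a = 0.3867.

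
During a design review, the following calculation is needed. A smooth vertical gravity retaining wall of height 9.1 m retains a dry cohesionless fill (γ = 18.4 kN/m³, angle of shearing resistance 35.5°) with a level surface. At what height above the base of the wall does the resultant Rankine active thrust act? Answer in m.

K_a = 0.2653.
The pressure distribution is triangular, so the resultant acts at H/3 above the base = 9.1/3 = 3.033 m.

3.03 m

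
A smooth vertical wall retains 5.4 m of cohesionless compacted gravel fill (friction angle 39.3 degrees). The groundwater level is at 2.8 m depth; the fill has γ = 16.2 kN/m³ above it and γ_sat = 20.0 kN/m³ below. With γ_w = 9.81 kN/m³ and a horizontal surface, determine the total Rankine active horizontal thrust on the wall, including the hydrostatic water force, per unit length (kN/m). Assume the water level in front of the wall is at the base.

81.6 kN/m

K_a = tan²(45° − φ/2) = 0.2245.
γ' = 20.0 − 9.81 = 10.19 kN/m³. Depth below WT = 2.6 m.
σ'_h at WT = K_a γ d_w = 10.18 kPa; at base = 10.18 + K_a γ' × 2.6 = 16.13 kPa.
P₁ (0–2.8 m) = ½×10.18×2.8 = 14.25. P₂ (2.8–5.4 m) = ½(10.18+16.13)×2.6 = 34.20.
P_w = ½ γ_w h₂² = 0.5×9.81×2.6² = 33.16. Total = 14.25+34.20+33.16 = 81.61 kN/m.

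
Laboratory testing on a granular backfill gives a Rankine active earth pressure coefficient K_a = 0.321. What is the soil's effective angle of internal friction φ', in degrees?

K_a = tan²(45° − φ/2) ⇒ 45° − φ/2 = arctan(√0.321) = 29.53°.
φ = 2(45° − 29.53°) = 30.93°.

30.9°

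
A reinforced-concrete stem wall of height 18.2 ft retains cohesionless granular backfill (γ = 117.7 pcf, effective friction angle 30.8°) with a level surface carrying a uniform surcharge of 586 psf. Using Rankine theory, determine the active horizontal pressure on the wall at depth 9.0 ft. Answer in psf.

K_a = (1 − sin φ)/(1 + sin φ) = 0.3227.
σ_v = γz + q = 117.7 × 9.0 + 586 = 1645 psf.
σ_h = K_a σ_v = 0.3227 × 1645 = 531.0 psf.

531 psf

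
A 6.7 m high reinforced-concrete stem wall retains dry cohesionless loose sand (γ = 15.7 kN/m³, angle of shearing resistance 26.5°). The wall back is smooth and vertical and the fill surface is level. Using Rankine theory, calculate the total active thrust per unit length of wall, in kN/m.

135 kN/m

K_a = tan²(45° − φ/2) = 0.3829.
P_a = ½ K_a γ H² = 0.5 × 0.3829 × 15.7 × 6.7² = 134.9 kN/m.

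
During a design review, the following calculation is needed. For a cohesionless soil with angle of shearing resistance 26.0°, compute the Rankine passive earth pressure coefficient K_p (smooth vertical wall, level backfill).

K_p = (1 + sin φ)/(1 − sin φ) = tan²(45° + 26.0°/2) = 2.561.

2.56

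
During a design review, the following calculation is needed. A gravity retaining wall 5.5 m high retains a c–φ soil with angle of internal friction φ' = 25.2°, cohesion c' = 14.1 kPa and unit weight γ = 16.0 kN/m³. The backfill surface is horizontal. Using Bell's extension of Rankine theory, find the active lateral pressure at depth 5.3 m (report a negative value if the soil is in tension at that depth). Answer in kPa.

16.3 kPa

K_a = (1 − sin φ)/(1 + sin φ) = 0.4027.
σ_a = K_a γ z − 2c√K_a = 0.4027×16.0×5.3 − 2×14.1×0.6346 = 16.26 kPa.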